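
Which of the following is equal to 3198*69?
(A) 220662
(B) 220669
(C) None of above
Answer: A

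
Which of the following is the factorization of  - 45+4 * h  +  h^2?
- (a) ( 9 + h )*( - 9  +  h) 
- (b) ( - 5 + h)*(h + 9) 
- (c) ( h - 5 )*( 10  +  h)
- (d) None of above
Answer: b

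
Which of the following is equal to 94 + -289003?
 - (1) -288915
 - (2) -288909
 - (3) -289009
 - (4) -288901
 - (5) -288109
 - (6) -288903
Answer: 2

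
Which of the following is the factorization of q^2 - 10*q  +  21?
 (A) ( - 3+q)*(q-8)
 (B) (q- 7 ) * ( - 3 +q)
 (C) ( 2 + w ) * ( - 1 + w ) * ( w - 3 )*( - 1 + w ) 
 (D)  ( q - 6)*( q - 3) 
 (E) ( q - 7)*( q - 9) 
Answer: B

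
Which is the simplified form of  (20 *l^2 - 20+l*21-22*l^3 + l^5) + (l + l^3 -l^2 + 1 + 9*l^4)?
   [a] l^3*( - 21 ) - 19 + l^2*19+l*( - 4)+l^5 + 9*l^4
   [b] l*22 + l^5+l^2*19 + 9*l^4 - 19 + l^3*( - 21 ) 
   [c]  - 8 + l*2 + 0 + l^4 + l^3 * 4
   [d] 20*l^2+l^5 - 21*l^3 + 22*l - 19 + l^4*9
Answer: b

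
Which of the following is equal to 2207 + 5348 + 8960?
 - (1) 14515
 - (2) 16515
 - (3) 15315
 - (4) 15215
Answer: 2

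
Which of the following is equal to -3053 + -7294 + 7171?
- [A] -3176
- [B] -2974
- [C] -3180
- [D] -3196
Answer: A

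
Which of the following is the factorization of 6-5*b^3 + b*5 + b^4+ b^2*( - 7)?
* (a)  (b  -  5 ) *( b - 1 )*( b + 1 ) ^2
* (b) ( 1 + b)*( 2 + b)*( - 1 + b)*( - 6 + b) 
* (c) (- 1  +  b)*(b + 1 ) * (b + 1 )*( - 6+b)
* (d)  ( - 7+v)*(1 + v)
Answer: c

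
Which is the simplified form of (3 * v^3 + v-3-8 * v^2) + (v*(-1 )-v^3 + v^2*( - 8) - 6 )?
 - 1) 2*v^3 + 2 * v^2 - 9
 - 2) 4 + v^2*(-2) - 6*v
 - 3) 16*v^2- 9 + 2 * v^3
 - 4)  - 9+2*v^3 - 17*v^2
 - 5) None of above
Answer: 5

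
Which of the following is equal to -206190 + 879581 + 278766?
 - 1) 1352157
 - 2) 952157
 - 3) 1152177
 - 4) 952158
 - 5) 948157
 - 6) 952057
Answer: 2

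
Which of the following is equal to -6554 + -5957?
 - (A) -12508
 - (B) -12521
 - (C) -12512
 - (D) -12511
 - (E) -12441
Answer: D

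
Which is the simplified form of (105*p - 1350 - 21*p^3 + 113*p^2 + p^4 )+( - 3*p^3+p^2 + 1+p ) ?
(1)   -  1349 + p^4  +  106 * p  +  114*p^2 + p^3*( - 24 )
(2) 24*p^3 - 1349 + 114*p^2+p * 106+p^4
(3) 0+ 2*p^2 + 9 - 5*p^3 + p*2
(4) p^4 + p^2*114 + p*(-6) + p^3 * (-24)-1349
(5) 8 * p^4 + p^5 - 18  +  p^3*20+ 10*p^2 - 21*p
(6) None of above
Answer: 1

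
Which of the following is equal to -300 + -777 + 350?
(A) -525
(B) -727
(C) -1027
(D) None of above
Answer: B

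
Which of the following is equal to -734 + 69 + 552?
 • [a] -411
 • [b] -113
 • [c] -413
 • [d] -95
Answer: b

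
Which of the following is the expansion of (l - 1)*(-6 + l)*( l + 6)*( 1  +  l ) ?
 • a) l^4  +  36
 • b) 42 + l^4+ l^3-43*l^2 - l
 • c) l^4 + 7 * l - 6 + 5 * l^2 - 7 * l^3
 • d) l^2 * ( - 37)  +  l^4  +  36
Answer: d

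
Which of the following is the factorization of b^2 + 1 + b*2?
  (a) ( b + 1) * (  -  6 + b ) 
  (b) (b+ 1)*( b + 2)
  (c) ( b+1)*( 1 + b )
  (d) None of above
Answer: c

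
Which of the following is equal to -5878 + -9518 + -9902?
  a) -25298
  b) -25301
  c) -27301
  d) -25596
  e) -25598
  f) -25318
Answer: a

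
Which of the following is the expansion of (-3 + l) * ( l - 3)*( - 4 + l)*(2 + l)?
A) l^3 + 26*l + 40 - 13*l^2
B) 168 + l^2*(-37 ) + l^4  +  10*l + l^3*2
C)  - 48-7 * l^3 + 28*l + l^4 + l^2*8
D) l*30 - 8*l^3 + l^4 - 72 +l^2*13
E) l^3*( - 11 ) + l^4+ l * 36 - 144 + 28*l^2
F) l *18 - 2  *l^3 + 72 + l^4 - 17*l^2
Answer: D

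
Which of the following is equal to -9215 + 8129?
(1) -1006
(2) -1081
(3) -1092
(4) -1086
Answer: 4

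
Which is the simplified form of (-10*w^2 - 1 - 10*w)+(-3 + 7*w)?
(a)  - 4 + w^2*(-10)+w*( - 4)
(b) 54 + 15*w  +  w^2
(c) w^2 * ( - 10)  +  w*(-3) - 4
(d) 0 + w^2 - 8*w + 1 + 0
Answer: c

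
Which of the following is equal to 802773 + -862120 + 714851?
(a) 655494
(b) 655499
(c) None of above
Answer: c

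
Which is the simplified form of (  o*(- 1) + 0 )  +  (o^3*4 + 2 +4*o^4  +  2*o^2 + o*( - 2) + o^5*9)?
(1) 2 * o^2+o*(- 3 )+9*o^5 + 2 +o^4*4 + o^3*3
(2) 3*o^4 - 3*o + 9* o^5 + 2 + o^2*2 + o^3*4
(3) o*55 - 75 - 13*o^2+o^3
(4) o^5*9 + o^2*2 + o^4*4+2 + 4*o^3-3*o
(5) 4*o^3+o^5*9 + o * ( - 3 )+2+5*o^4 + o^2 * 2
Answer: 4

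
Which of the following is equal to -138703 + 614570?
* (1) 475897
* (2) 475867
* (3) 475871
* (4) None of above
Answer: 2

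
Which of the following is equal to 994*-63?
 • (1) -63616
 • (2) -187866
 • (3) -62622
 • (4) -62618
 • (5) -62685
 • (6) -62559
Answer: 3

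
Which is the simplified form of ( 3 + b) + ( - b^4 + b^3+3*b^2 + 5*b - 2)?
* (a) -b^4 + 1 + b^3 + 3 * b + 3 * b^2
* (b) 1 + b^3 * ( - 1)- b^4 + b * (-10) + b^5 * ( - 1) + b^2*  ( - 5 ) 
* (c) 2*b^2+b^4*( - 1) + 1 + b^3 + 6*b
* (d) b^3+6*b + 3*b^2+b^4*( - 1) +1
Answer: d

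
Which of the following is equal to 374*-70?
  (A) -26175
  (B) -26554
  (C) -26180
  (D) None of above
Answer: C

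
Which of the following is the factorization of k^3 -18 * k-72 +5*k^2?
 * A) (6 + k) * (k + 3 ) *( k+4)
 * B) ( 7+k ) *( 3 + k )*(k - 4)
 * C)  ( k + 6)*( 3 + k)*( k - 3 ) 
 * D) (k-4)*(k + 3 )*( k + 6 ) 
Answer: D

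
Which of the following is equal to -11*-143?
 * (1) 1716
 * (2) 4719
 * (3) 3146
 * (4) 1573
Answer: 4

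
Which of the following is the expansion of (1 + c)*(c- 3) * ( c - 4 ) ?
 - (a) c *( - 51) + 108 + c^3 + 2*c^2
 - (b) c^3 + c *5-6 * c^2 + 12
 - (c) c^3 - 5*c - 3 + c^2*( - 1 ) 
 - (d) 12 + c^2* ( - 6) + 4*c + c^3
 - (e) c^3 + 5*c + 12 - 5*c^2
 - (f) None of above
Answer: b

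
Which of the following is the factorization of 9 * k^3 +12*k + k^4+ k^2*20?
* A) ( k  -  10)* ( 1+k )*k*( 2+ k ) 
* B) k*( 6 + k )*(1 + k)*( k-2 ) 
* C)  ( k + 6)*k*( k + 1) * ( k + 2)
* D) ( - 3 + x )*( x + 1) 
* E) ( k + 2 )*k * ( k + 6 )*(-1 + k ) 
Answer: C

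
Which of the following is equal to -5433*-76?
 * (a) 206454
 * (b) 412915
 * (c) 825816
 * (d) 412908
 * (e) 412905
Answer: d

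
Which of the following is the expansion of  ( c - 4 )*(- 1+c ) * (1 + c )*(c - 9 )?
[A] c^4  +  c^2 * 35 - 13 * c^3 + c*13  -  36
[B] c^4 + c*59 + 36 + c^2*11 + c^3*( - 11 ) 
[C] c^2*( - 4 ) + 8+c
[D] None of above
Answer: A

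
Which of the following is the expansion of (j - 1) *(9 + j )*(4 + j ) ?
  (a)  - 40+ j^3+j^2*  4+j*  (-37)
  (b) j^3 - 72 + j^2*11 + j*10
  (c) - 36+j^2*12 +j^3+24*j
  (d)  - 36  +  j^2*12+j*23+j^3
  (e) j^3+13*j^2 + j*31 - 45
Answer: d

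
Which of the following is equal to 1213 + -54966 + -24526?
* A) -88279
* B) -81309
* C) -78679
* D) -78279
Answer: D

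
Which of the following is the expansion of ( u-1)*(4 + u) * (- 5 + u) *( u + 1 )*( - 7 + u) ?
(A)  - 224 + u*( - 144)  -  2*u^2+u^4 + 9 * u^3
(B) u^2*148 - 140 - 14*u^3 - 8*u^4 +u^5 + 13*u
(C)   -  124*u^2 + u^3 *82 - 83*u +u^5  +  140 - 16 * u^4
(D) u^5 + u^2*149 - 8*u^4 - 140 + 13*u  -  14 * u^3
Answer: B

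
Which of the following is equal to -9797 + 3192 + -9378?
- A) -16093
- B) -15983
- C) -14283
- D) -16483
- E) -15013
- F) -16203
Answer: B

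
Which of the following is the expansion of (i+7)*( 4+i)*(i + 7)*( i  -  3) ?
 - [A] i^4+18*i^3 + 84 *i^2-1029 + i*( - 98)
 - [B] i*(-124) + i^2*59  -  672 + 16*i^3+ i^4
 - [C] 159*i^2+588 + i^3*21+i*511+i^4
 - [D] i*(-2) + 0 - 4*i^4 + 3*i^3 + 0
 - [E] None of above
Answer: E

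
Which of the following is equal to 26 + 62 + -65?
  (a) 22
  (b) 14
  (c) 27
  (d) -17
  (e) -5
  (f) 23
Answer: f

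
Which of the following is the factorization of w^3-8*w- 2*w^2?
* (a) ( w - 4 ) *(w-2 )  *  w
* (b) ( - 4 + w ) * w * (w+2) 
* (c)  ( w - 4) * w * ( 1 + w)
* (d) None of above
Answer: b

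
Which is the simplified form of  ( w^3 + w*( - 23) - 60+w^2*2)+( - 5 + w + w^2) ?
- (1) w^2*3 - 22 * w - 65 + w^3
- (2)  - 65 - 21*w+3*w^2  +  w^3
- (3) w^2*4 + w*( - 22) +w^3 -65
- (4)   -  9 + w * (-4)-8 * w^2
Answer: 1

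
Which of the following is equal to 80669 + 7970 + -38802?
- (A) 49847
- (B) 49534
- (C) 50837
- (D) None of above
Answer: D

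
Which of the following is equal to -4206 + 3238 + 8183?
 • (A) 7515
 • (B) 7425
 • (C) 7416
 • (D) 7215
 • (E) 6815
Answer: D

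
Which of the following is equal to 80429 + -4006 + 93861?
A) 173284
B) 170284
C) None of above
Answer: B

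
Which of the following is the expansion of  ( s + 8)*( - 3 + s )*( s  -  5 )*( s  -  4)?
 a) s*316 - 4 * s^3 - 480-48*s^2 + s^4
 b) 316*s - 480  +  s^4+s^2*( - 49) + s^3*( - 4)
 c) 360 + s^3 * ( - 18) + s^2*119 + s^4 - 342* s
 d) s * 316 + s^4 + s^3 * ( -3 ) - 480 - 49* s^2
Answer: b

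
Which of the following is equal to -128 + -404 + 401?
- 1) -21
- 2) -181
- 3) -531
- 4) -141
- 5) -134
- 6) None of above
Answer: 6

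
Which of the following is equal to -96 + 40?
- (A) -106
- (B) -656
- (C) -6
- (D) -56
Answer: D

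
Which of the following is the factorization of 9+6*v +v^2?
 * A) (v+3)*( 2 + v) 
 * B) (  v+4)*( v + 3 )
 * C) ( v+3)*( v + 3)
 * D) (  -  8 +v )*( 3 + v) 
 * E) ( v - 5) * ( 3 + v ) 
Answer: C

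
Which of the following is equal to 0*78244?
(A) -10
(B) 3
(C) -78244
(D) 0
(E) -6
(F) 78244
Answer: D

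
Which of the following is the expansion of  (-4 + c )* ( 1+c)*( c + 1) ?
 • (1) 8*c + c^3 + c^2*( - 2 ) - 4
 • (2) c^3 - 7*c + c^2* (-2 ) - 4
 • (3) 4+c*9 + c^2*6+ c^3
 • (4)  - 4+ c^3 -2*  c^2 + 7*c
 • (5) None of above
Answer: 2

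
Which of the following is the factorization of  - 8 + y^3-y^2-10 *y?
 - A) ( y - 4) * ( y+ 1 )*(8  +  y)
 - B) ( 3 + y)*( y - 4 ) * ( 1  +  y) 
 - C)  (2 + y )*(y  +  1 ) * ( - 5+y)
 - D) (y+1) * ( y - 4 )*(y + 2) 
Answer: D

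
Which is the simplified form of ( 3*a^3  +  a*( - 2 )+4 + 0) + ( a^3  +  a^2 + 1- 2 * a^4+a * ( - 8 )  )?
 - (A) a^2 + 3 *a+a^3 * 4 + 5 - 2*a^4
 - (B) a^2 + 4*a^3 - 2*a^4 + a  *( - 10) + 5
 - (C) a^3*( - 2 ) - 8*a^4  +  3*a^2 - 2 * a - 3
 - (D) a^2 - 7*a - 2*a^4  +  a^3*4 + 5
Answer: B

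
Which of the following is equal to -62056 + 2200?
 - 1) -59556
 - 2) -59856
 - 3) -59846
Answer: 2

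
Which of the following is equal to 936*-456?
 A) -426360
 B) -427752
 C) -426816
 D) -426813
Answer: C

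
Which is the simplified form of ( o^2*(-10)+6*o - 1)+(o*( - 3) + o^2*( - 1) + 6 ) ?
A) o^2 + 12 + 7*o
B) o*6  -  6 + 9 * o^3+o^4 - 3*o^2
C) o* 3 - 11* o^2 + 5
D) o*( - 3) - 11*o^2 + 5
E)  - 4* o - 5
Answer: C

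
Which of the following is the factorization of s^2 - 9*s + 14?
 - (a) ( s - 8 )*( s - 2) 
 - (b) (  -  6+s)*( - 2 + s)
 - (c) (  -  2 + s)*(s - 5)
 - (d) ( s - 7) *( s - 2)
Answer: d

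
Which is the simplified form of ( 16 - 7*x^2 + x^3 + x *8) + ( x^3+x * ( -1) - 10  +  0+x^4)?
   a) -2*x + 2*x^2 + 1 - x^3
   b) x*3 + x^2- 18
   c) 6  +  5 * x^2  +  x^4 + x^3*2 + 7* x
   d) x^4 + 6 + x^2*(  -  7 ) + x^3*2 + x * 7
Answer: d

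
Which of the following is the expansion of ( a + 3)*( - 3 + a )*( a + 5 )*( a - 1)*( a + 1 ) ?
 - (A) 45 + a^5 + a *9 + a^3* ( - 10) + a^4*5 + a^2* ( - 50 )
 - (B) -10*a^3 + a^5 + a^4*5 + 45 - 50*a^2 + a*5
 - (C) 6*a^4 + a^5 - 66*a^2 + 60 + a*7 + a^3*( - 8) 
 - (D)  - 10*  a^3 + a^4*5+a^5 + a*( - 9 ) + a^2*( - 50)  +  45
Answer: A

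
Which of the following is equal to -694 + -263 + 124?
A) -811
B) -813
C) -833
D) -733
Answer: C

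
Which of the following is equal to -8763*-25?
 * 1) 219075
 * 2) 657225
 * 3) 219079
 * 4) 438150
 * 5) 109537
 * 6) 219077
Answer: 1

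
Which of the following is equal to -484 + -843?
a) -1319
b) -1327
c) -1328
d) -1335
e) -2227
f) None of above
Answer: b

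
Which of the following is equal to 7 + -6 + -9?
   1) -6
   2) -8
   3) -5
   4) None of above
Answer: 2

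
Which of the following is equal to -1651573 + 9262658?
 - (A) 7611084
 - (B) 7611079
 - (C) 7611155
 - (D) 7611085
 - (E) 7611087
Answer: D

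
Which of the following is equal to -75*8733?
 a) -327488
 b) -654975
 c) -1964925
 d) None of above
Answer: b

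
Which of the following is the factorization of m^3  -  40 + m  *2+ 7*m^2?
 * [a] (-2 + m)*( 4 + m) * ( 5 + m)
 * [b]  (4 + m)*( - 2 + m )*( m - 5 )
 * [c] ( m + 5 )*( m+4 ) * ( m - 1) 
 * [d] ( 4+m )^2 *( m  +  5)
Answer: a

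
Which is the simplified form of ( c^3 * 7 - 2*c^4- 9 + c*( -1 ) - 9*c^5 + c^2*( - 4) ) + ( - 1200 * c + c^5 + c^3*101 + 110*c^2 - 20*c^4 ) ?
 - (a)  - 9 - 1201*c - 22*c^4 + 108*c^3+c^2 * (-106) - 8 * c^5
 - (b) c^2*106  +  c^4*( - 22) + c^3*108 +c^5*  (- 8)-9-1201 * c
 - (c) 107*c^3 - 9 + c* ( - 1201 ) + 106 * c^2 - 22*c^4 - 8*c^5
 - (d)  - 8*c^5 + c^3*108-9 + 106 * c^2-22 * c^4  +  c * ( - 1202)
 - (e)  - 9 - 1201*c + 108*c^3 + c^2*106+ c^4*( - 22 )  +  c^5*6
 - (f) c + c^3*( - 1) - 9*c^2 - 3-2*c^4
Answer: b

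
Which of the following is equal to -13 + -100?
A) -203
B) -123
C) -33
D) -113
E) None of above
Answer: D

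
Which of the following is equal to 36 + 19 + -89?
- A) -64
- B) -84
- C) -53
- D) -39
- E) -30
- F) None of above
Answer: F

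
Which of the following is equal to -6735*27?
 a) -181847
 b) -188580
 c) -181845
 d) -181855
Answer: c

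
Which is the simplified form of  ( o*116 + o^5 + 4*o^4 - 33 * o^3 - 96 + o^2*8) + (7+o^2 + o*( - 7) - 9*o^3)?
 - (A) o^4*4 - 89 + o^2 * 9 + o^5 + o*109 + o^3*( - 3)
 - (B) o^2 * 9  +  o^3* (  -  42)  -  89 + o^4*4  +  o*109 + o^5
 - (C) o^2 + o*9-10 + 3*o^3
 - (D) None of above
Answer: B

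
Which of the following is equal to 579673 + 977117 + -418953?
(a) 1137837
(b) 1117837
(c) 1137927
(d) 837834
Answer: a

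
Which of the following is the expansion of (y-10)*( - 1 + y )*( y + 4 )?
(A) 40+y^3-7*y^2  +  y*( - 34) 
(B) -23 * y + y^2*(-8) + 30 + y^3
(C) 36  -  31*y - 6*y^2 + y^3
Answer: A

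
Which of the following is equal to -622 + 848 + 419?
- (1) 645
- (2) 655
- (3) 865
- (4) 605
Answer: 1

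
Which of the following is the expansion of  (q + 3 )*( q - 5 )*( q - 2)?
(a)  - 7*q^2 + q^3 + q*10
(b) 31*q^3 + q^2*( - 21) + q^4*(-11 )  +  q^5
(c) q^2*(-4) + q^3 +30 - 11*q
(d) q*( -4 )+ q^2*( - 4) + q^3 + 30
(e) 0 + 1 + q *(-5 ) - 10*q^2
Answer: c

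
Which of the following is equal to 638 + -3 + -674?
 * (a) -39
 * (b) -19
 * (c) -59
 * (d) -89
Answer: a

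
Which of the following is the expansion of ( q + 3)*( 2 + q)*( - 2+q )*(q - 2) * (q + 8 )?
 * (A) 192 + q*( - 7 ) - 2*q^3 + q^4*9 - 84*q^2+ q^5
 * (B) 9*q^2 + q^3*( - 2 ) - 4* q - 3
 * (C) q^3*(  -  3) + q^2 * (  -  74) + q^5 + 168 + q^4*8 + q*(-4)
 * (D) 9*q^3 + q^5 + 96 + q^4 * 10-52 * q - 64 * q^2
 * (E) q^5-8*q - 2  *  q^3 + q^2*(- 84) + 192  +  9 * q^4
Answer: E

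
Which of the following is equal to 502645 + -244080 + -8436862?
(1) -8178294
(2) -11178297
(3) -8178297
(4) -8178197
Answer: 3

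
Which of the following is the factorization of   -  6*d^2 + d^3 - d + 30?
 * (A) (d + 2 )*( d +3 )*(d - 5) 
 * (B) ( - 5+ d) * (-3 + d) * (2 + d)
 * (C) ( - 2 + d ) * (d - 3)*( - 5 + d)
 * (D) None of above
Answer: B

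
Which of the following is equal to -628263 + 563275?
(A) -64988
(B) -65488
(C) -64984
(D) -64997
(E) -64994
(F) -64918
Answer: A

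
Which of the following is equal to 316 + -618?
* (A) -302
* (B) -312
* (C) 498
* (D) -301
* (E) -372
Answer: A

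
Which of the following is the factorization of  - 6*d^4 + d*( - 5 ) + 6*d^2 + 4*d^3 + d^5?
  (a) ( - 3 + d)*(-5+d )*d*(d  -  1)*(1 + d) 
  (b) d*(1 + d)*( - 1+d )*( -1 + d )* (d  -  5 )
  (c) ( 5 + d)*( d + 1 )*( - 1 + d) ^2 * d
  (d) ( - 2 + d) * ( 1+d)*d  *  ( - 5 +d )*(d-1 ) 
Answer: b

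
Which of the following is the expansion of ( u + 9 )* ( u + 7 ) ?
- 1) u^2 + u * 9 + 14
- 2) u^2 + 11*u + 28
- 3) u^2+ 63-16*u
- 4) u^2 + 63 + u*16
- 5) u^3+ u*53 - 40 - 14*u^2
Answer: 4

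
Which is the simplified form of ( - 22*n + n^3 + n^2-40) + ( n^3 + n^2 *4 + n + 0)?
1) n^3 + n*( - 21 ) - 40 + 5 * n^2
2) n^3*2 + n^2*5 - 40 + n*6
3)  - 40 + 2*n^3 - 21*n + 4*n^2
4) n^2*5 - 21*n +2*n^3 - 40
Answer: 4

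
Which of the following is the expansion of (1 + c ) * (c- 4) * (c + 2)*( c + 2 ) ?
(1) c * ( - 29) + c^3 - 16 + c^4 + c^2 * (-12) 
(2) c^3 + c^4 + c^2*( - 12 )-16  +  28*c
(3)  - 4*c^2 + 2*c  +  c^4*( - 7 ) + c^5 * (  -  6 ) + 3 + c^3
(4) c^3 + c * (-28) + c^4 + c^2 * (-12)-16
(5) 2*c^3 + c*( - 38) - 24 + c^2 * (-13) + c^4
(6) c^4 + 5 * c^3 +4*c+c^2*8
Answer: 4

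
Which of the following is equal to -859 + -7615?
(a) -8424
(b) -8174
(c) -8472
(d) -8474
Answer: d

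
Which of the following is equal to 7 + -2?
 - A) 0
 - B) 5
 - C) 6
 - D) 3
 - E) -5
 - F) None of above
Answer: B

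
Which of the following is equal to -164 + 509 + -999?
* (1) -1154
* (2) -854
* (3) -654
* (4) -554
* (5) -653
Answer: 3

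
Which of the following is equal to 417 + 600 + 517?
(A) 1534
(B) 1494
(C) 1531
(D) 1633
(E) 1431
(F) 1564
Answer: A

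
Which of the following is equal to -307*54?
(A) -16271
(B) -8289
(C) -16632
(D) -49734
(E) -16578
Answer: E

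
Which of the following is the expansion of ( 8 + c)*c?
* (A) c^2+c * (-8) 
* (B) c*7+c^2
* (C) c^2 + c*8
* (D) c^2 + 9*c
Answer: C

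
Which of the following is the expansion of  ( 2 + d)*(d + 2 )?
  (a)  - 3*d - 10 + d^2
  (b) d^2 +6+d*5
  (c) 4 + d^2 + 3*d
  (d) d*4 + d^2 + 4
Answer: d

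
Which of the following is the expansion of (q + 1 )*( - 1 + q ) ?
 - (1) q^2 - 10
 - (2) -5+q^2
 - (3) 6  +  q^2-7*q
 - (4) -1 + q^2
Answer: 4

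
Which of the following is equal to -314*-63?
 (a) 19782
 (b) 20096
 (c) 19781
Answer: a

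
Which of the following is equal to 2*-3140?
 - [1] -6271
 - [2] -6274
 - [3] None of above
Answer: 3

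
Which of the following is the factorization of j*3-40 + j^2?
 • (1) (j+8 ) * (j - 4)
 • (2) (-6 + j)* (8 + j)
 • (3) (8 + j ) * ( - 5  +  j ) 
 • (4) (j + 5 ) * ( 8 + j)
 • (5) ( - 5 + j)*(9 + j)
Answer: 3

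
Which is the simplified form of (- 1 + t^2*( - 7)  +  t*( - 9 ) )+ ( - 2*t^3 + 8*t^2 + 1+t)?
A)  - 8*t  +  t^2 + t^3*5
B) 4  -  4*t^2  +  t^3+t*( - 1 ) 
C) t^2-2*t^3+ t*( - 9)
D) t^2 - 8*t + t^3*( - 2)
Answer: D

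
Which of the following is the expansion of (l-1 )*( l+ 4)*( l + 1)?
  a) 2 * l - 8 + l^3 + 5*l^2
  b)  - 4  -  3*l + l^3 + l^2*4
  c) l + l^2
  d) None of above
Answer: d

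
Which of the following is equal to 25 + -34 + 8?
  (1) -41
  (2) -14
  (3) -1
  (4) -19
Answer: 3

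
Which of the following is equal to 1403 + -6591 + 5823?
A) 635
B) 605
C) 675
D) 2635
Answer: A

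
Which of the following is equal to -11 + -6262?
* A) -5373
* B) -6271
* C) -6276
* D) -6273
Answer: D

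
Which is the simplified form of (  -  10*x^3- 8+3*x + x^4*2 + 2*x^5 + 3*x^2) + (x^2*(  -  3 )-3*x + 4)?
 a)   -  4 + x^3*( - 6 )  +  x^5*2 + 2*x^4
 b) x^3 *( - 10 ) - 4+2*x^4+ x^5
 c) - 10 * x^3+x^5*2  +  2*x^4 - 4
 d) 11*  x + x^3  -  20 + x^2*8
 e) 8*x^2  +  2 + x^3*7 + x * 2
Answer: c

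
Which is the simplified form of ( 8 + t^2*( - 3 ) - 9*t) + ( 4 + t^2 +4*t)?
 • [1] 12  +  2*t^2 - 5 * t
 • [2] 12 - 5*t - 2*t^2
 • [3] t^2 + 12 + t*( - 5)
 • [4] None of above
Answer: 2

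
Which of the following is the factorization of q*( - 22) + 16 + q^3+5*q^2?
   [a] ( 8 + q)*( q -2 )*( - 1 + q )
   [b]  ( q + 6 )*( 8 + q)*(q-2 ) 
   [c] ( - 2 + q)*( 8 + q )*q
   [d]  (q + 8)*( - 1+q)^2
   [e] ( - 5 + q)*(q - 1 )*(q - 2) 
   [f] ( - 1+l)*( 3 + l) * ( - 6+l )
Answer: a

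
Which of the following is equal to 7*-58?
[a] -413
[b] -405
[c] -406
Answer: c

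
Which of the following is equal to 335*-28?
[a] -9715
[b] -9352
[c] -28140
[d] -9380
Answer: d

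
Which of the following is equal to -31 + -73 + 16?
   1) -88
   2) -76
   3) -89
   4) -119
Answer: 1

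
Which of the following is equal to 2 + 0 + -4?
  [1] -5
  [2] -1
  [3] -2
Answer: 3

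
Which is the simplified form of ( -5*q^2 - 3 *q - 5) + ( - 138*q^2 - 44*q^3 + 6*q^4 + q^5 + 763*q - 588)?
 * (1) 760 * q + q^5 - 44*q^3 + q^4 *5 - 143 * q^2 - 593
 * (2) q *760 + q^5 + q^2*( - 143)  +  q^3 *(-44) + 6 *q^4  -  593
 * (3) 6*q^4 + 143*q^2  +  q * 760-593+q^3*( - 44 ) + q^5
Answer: 2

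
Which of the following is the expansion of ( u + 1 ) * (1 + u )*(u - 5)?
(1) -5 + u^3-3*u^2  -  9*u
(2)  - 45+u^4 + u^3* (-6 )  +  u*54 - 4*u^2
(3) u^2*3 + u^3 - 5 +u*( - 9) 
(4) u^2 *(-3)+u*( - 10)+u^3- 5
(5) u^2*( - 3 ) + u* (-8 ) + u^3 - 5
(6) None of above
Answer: 1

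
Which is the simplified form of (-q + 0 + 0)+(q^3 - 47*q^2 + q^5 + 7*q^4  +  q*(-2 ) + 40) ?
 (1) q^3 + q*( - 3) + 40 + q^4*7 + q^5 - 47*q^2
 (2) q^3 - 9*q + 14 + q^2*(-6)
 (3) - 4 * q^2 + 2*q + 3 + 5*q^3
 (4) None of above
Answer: 1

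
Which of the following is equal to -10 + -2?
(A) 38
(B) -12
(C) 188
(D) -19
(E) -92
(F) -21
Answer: B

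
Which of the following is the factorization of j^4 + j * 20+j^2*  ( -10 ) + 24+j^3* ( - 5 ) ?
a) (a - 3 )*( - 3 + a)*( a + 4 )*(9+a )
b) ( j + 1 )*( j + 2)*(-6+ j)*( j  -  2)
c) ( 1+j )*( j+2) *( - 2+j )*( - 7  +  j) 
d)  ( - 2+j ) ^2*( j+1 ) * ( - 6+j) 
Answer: b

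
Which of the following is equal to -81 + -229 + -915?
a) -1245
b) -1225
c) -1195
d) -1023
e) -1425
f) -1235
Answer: b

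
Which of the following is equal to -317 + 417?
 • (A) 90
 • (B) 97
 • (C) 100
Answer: C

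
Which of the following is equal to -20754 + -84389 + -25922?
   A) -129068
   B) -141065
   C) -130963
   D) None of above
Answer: D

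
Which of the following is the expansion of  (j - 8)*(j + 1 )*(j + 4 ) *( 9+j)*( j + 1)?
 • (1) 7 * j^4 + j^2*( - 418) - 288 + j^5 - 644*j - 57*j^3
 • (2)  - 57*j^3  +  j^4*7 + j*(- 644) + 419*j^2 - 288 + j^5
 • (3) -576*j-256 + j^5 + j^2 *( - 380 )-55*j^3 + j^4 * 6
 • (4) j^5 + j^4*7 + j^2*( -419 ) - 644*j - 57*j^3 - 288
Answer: 4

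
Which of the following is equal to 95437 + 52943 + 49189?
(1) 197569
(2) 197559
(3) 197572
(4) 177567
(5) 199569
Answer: 1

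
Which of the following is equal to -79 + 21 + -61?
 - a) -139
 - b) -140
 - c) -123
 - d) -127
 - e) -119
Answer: e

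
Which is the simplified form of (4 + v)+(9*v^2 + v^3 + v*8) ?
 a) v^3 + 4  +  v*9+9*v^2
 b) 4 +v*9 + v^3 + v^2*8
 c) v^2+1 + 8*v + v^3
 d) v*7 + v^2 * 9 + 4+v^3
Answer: a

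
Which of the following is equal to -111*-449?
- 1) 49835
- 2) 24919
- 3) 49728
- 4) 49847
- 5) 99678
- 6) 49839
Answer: 6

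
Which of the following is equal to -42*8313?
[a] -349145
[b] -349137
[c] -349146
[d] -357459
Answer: c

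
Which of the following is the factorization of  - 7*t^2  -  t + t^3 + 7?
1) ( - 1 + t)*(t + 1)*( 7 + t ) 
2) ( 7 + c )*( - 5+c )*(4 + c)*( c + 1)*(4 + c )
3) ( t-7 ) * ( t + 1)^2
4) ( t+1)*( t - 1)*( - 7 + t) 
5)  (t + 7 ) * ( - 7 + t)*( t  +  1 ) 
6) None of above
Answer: 4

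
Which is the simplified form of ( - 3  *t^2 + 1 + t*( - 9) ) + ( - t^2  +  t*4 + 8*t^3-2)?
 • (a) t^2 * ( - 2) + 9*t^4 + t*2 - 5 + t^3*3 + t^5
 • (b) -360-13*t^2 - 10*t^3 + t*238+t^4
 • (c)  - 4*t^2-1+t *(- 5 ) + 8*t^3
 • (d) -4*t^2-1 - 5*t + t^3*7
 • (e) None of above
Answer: c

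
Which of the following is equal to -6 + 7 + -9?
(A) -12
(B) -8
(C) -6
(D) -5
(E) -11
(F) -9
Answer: B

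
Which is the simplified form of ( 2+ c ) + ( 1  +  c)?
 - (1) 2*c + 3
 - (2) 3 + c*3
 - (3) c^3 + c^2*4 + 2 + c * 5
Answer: 1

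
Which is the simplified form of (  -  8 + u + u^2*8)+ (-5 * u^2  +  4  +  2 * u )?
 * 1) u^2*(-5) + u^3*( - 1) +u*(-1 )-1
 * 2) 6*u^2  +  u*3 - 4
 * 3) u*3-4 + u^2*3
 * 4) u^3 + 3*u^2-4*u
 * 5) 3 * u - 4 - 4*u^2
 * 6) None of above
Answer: 3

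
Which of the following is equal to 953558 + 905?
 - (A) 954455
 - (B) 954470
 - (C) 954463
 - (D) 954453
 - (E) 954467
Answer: C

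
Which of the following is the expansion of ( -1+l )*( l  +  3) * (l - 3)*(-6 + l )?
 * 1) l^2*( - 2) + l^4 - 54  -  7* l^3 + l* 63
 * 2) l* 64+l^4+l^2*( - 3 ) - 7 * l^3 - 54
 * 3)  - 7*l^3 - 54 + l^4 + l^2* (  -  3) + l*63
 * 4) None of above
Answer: 3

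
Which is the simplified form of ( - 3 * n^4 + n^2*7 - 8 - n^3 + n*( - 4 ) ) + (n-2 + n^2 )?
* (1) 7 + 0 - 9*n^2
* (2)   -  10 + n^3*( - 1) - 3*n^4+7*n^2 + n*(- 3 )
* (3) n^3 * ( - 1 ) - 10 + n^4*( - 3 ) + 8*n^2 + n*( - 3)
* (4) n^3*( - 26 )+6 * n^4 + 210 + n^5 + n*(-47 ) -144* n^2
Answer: 3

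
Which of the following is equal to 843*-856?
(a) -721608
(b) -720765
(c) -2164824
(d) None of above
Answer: a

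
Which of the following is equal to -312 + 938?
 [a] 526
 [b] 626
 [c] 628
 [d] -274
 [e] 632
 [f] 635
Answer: b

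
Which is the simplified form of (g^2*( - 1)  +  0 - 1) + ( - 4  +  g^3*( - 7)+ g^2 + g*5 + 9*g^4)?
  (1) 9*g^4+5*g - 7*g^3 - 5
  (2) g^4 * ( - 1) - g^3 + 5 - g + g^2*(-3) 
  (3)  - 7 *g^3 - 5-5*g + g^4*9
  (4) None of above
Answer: 1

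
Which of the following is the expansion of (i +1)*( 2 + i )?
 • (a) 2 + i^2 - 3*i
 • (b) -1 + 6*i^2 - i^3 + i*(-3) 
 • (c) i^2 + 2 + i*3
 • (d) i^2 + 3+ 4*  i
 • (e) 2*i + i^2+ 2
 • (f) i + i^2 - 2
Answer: c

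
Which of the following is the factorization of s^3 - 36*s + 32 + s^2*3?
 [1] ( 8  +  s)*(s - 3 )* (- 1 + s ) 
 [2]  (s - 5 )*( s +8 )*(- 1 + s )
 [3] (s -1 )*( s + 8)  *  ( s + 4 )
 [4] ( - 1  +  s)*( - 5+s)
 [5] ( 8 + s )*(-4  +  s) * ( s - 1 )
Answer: 5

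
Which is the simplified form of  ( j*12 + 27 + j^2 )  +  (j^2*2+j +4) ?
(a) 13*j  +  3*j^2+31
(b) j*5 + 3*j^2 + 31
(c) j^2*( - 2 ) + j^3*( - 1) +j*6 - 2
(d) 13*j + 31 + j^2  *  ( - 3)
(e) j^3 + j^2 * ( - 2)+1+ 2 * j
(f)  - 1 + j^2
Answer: a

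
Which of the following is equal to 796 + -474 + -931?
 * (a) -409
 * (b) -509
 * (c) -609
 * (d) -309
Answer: c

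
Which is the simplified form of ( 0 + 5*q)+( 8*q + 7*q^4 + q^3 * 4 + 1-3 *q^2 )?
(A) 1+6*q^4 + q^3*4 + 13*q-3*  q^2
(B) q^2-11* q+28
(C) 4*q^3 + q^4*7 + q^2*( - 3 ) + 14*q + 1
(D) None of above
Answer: D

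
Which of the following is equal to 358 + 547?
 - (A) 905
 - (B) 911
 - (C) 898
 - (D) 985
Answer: A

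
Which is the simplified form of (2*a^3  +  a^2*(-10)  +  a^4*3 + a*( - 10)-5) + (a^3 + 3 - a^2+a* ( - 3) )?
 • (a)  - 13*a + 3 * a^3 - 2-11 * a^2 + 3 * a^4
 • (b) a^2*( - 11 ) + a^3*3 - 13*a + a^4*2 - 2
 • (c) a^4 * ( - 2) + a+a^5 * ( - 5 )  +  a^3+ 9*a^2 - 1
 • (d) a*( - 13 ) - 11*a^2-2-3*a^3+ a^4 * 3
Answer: a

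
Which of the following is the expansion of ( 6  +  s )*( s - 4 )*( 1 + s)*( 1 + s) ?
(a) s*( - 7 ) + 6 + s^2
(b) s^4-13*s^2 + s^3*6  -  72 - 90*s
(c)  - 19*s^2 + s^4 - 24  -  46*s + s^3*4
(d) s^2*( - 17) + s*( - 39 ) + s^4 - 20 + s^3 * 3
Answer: c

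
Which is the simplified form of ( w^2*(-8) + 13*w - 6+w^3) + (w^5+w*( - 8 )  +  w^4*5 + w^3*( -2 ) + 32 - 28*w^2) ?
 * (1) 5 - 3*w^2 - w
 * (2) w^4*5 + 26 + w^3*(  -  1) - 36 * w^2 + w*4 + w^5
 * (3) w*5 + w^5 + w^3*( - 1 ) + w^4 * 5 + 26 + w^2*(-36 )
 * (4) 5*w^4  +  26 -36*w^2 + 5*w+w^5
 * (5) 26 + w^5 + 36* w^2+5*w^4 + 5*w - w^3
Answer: 3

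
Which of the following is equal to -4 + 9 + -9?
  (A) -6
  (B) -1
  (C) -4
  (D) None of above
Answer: C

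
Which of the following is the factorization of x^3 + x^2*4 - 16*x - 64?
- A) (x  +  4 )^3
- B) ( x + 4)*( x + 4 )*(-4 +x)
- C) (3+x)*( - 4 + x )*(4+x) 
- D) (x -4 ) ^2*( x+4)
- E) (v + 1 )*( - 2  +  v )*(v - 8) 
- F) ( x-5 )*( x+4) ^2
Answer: B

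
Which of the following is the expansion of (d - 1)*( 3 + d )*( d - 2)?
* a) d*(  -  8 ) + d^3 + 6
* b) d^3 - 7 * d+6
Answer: b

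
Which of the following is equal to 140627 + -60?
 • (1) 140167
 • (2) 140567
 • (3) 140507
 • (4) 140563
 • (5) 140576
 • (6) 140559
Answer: 2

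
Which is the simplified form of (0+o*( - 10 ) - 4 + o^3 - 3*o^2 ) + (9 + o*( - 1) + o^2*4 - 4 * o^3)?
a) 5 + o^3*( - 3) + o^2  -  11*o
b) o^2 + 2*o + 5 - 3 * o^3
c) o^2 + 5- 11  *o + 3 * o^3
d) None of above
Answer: a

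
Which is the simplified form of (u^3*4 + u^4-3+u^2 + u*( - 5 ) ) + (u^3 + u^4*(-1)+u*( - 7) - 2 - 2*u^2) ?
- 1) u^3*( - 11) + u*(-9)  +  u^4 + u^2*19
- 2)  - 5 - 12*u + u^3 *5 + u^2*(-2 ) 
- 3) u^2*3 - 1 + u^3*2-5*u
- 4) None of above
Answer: 4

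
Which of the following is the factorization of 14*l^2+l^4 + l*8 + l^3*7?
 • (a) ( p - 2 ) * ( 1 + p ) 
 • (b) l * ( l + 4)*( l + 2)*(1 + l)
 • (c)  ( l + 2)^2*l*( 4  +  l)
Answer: b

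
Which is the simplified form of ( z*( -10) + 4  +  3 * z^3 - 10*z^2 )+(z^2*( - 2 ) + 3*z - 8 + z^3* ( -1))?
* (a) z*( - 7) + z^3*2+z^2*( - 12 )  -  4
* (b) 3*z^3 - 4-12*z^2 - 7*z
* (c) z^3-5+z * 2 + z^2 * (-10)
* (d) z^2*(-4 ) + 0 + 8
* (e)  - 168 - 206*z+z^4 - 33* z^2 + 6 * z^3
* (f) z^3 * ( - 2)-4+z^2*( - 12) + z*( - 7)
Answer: a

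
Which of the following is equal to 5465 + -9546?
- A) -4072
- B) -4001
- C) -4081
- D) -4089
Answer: C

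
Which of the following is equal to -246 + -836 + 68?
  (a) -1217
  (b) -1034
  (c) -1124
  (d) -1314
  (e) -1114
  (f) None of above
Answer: f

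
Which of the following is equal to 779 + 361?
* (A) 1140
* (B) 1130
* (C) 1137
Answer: A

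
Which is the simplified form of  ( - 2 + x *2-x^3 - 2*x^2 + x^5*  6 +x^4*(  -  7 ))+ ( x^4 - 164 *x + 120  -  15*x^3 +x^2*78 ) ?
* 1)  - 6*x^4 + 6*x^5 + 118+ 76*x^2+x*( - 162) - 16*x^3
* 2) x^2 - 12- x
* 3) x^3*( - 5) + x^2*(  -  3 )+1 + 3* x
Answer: 1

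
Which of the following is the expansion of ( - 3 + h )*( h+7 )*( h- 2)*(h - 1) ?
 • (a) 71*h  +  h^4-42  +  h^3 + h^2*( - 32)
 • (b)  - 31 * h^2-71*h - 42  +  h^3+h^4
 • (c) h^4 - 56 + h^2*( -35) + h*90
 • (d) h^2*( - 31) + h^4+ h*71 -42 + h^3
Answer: d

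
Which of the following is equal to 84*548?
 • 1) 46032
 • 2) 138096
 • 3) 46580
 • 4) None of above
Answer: 1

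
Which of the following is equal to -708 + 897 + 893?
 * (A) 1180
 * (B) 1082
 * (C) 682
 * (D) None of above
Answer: B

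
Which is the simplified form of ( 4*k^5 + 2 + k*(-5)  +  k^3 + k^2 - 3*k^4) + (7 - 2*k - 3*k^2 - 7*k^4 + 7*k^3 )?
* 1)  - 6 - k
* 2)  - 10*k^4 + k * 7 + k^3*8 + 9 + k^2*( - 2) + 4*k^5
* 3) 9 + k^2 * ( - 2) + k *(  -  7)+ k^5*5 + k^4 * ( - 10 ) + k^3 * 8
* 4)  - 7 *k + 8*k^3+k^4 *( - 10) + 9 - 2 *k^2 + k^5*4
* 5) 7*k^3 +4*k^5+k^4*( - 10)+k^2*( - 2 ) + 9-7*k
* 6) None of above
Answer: 4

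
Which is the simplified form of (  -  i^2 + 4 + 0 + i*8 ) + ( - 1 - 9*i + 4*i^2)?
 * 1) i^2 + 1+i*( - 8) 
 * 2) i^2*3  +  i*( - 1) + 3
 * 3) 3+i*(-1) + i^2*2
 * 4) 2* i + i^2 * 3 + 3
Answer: 2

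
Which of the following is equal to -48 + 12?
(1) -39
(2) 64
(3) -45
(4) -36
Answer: 4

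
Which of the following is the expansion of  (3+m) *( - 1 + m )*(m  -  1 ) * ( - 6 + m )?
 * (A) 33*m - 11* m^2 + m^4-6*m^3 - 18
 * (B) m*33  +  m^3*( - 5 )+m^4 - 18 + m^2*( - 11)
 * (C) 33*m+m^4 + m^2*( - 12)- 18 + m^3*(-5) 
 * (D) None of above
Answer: B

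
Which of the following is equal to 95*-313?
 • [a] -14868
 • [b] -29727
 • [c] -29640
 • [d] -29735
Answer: d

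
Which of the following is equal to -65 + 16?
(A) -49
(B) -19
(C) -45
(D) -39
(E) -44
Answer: A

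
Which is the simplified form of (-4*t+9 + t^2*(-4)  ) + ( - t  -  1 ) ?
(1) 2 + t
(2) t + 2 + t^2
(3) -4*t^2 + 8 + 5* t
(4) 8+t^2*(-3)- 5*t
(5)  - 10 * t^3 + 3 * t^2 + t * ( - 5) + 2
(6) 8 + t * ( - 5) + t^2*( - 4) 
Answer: 6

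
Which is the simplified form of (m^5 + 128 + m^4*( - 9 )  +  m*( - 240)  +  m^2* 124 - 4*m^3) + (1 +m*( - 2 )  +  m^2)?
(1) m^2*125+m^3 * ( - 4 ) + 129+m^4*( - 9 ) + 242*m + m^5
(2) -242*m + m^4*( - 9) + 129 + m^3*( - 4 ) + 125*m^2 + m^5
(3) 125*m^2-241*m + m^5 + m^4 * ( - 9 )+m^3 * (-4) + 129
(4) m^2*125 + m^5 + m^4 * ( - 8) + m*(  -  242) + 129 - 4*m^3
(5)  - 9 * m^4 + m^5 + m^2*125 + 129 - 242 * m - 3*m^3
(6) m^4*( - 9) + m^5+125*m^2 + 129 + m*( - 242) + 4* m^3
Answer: 2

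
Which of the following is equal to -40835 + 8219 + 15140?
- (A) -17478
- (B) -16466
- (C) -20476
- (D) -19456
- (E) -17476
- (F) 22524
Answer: E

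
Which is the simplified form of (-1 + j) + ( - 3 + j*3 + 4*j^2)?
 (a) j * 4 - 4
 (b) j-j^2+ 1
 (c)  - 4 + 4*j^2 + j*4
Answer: c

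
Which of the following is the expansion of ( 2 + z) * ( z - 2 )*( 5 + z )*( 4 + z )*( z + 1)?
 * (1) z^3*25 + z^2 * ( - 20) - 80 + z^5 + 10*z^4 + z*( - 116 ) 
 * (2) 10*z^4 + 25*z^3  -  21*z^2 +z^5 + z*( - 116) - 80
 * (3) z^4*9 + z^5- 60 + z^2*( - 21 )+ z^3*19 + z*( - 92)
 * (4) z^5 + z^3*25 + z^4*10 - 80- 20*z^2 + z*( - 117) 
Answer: 1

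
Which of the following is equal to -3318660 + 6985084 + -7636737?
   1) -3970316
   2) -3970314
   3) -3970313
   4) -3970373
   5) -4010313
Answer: 3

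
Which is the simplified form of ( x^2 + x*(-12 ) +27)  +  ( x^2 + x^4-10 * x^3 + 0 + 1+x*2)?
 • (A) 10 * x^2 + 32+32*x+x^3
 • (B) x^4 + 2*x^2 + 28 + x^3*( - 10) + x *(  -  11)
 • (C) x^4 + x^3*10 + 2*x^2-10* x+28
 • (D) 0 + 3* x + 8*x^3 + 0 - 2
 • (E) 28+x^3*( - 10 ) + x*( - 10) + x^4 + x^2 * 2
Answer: E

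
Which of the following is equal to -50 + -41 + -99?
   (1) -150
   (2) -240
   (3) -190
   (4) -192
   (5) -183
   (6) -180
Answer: 3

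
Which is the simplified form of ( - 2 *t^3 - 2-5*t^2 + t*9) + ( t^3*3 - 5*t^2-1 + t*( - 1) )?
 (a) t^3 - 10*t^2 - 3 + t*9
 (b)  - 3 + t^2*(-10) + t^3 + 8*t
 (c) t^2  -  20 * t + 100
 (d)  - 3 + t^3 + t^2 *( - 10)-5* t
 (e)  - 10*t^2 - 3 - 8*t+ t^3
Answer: b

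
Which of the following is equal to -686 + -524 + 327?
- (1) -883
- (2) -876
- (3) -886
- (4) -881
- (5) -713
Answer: 1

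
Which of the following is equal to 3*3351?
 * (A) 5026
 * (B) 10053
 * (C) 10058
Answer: B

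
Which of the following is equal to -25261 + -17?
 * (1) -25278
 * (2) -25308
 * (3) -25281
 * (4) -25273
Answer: 1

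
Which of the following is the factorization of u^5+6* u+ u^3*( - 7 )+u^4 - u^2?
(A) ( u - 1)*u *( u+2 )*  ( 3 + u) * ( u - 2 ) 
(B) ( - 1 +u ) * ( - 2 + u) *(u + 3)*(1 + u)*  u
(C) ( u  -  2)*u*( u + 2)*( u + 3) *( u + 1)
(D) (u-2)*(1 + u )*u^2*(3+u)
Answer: B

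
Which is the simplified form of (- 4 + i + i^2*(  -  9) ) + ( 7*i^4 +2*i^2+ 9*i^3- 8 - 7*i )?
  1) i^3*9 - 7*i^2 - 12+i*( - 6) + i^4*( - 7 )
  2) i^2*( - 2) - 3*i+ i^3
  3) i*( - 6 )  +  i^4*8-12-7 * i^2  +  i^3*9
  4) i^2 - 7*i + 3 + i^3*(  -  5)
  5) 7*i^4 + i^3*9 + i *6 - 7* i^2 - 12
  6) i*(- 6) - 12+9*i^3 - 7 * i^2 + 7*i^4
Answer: 6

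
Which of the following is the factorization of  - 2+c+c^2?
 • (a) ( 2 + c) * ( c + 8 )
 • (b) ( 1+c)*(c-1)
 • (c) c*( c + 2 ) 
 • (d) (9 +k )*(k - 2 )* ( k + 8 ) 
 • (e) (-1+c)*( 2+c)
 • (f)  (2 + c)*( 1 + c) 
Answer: e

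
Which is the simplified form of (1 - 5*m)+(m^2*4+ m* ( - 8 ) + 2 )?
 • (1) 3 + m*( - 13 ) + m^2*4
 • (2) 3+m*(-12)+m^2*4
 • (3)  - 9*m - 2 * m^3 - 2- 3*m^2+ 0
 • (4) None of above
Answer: 1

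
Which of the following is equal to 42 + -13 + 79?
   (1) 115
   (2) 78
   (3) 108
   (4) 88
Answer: 3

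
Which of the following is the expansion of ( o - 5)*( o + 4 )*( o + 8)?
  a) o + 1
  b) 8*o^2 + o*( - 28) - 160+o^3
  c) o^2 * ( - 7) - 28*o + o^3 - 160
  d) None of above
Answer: d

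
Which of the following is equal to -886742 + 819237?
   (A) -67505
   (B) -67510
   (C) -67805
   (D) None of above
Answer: A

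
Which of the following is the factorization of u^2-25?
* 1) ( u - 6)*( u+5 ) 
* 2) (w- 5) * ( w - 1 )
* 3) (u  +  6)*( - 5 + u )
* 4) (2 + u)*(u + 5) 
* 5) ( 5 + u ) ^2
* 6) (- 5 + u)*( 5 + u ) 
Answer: 6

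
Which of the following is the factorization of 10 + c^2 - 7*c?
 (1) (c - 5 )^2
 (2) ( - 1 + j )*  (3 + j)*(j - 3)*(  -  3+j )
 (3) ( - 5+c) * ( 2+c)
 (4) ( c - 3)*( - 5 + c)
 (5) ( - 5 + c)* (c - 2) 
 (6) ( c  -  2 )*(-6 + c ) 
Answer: 5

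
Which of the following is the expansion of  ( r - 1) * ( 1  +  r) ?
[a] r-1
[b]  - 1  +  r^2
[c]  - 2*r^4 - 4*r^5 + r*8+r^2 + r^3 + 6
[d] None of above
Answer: b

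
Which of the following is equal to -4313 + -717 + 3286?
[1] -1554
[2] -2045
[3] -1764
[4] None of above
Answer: 4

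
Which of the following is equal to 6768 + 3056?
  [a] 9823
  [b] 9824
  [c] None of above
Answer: b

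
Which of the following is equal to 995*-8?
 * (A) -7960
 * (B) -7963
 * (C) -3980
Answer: A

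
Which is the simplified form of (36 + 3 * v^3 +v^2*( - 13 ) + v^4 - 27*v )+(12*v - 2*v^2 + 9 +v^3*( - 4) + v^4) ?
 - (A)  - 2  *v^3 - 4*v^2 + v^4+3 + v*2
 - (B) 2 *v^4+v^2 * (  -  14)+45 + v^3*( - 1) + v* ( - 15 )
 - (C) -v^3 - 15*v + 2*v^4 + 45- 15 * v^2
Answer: C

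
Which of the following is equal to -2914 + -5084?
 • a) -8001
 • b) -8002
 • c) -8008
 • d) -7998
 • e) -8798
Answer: d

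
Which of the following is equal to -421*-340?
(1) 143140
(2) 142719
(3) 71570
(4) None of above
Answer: 1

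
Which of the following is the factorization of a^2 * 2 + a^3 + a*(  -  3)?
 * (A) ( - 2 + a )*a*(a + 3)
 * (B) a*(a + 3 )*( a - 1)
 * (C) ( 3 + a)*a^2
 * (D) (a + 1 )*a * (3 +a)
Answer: B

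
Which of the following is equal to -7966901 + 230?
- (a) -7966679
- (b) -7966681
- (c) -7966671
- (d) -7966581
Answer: c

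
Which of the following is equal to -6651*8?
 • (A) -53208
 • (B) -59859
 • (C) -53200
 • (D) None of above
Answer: A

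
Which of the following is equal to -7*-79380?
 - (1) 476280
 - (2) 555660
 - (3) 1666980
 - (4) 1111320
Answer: 2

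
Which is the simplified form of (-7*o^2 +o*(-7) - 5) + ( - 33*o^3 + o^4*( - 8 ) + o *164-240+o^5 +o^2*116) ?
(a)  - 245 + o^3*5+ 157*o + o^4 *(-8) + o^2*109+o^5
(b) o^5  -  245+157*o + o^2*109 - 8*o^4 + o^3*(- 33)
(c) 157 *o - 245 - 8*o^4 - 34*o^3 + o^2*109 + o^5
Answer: b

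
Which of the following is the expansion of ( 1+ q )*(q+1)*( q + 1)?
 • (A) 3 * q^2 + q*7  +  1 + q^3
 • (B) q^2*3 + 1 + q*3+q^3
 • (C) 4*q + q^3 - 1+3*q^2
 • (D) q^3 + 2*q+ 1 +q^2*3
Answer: B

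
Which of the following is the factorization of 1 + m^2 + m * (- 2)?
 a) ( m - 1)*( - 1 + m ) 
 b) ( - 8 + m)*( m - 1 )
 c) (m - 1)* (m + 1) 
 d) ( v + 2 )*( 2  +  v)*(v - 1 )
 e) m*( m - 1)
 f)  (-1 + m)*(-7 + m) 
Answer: a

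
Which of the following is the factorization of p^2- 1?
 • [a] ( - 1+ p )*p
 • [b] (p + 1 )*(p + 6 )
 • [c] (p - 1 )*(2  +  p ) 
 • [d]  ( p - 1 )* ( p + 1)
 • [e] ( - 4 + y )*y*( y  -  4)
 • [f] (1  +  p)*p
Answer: d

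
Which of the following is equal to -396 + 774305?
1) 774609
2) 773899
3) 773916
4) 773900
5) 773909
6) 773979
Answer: 5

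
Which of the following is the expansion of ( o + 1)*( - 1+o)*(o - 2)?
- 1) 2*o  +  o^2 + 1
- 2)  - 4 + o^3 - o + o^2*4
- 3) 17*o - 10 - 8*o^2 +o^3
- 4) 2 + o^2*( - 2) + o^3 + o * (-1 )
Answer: 4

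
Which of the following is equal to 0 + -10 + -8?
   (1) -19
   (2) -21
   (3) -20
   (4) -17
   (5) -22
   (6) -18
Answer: 6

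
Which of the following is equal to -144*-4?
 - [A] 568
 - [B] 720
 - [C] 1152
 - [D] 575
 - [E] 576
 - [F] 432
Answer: E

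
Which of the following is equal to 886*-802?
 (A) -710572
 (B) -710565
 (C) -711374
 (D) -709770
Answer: A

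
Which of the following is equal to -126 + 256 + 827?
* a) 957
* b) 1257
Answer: a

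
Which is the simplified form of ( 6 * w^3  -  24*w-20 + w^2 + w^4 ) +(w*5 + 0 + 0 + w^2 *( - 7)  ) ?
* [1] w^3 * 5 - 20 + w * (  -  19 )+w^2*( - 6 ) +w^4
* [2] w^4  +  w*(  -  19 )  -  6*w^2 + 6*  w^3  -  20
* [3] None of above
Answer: 2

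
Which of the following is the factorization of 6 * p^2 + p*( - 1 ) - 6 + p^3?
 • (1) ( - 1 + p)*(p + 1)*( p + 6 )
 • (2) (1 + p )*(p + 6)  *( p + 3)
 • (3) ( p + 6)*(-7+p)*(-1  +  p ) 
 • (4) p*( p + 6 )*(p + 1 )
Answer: 1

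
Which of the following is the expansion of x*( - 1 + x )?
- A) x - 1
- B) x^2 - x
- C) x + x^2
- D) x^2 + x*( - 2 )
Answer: B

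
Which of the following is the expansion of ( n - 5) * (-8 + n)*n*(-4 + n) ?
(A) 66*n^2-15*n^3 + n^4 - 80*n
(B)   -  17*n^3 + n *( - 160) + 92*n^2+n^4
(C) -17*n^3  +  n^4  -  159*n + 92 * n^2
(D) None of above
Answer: B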